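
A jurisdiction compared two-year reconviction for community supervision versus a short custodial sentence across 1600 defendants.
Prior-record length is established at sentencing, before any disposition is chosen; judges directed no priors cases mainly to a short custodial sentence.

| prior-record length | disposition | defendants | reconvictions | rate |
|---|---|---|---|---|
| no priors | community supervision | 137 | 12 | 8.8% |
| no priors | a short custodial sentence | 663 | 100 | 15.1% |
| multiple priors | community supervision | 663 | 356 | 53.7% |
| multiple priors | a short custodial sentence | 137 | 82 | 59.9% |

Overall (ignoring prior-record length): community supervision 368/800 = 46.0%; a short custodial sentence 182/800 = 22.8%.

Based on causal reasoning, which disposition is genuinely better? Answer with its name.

community supervision

Nothing the disposition does changes prior-record length; the imbalance is an allocation artefact. With prior-record length also predicting the outcome, the pooled figure is confounded, and the within-stratum comparison is the causal one.
Within each level — no priors: 8.8% vs 15.1%; multiple priors: 53.7% vs 59.9% — community supervision is lower every time.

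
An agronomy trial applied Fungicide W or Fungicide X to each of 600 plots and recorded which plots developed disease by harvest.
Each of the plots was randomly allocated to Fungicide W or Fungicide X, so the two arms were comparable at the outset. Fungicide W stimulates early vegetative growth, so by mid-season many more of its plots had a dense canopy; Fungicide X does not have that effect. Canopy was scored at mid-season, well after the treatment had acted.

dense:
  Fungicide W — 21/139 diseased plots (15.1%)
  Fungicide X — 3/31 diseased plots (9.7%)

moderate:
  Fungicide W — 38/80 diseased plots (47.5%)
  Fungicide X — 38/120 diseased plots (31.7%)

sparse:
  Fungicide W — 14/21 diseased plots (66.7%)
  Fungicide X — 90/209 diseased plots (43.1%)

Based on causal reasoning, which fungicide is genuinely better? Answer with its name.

Fungicide W

The distribution of mid-season canopy is itself part of what the fungicide does — it is an intermediate outcome. Holding it fixed would remove that part of the effect; the total effect is the pooled difference.
Pooled: Fungicide W 30.4% vs Fungicide X 36.4%; Fungicide W is lower overall.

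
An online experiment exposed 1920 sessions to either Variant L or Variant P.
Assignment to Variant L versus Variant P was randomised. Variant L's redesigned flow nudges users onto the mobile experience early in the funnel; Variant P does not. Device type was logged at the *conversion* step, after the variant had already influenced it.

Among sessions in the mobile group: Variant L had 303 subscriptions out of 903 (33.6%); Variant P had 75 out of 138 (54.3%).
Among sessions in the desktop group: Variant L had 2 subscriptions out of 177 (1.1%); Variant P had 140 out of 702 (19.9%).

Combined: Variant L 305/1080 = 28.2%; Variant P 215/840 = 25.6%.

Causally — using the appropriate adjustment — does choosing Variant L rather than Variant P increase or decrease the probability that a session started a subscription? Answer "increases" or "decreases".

increases

Stratifying would compare variants among sessions the variants themselves sorted into device type groups — a form of selection on an intermediate. The unconditioned pooled rates give the total causal effect.
Pooled: Variant L 28.2% vs Variant P 25.6%; Variant L is higher overall.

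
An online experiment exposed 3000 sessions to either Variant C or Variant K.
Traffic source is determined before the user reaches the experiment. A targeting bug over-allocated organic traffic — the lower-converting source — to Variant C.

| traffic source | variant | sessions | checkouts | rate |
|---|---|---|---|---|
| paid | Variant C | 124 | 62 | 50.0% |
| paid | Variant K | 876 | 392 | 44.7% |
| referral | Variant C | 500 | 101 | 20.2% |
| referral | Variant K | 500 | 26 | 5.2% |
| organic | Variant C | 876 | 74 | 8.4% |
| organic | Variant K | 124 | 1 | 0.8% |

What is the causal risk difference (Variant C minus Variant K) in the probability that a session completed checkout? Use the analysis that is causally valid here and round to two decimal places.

+0.09

Nothing the variant does changes traffic source; the imbalance is an allocation artefact. With traffic source also predicting the outcome, the pooled figure is confounded, and the within-stratum comparison is the causal one.
Adjusting over the population distribution of traffic source: 0.333·(0.500−0.447) + 0.333·(0.202−0.052) + 0.333·(0.084−0.008) = +0.093.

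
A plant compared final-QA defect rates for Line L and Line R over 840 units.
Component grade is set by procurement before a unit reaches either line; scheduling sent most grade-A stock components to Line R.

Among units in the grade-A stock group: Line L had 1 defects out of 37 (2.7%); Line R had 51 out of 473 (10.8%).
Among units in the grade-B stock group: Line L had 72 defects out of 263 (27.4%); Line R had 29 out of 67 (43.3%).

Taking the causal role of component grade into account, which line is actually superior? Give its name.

Line L

Nothing the line does changes component grade; the imbalance is an allocation artefact. With component grade also predicting the outcome, the pooled figure is confounded, and the within-stratum comparison is the causal one.
Within each level — grade-A stock: 2.7% vs 10.8%; grade-B stock: 27.4% vs 43.3% — Line L is lower every time.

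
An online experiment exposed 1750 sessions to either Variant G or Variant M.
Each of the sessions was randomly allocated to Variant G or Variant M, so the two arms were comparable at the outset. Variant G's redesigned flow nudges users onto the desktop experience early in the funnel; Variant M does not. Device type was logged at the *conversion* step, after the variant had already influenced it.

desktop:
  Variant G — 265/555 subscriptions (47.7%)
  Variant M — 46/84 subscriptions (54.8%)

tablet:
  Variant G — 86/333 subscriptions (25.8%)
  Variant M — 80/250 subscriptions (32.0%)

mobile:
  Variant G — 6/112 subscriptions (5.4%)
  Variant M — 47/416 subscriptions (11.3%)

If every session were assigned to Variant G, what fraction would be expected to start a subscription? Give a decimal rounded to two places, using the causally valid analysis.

Device type is recorded after the variant and is itself shifted by it — it sits on the causal path from variant to outcome. Conditioning on a mediator would strip out part of the effect we want; the pooled comparison gives the total causal effect.
So P(outcome | do(Variant G)) is just the pooled rate for Variant G: 357/1000 = 0.357.

0.36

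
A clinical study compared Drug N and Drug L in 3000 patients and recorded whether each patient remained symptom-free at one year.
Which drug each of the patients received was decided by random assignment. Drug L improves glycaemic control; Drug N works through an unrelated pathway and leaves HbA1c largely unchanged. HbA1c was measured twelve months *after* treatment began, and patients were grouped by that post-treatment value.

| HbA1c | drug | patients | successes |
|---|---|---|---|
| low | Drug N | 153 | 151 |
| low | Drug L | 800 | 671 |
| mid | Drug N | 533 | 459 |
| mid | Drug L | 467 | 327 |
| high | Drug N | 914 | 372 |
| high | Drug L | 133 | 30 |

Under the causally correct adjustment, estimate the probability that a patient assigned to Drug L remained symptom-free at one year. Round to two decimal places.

0.73

The HbA1c-specific comparison favours Drug N throughout, but the pooled figures favour Drug L. The question is whether to condition on HbA1c.
HbA1c here is a post-treatment variable shaped by the drug; conditioning on it would introduce bias rather than remove it. The overall comparison is the causal one.
So P(outcome | do(Drug L)) is just the pooled rate for Drug L: 1028/1400 = 0.734.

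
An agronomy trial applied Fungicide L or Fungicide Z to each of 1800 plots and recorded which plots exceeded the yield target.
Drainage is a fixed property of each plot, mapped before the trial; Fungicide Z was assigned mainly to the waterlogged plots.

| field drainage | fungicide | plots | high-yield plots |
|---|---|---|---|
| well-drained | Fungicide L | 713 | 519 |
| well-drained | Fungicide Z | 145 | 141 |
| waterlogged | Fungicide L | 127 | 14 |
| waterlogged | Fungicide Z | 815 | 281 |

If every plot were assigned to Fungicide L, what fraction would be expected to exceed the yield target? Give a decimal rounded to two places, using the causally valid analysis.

Here field drainage is a common cause — it drives both which fungicide a case falls under and the outcome. The crude comparison mixes populations; the stratum-specific rates are the causally relevant ones.
Standardising Fungicide L to the population field drainage mix: 0.477·519/713 + 0.523·14/127 = 0.405.

0.40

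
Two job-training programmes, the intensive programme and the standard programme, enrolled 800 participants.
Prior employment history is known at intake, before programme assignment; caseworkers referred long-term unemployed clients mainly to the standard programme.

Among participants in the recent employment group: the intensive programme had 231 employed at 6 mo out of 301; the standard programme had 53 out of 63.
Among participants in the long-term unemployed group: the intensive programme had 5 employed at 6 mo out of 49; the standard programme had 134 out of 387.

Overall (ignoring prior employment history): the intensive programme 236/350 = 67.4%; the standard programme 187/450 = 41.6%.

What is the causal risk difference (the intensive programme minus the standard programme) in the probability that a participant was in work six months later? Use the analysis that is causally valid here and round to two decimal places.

Within every prior employment history level the standard programme has the higher rate, yet pooled the intensive programme does — Simpson's reversal.
Nothing the programme does changes prior employment history; the imbalance is an allocation artefact. With prior employment history also predicting the outcome, the pooled figure is confounded, and the within-stratum comparison is the causal one.
Adjusting over the population distribution of prior employment history: 0.455·(0.767−0.841) + 0.545·(0.102−0.346) = -0.167.

-0.17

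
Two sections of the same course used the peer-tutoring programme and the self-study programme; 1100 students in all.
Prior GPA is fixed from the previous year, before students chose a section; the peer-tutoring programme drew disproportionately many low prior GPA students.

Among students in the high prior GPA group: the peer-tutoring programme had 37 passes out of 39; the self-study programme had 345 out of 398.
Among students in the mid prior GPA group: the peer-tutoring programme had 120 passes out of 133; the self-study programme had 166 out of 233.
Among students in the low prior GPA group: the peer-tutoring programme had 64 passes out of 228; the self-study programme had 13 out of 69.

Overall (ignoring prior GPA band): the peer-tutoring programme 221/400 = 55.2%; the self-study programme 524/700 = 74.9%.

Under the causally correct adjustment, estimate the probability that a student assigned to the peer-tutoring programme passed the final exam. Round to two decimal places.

The stratified and pooled comparisons disagree (the peer-tutoring programme wins within each prior GPA band; the self-study programme wins overall), so the answer turns on the causal role of prior GPA band.
Prior GPA band differs across teaching methods for reasons unrelated to any effect of the teaching method itself, and it separately predicts the outcome — a classic confounder. We must compare within prior GPA band levels.
Standardising the peer-tutoring programme to the population prior GPA band mix: 0.397·37/39 + 0.333·120/133 + 0.270·64/228 = 0.753.

0.75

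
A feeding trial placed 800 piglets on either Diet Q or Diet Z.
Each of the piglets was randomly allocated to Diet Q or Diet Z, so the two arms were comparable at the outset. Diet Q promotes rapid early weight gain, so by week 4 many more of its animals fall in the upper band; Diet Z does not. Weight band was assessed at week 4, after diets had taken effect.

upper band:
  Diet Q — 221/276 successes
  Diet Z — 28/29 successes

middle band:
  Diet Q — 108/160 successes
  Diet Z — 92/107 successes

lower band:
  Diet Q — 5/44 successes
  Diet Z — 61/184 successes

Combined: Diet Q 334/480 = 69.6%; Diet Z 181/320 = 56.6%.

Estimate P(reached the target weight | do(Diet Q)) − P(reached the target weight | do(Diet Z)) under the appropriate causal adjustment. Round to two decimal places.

Within every week-4 weight band level Diet Z has the higher rate, yet pooled Diet Q does — Simpson's reversal.
Stratifying would compare diets among piglets the diets themselves sorted into week-4 weight band groups — a form of selection on an intermediate. The unconditioned pooled rates give the total causal effect.
The causal difference is the pooled difference: 0.696 − 0.566 = +0.130.

+0.13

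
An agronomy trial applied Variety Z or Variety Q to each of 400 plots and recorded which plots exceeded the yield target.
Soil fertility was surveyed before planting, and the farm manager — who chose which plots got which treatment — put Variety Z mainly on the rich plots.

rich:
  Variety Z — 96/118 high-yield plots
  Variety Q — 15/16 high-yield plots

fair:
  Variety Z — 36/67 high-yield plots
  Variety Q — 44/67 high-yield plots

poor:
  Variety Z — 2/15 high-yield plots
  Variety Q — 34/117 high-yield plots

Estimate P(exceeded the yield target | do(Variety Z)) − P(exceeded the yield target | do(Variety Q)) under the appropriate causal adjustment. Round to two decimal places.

Within every soil fertility level Variety Q has the higher rate, yet pooled Variety Z does — Simpson's reversal.
Soil fertility satisfies the back-door criterion: it is not a descendant of the variety, and it blocks the spurious path from variety to outcome. Adjusting for it (i.e., using the within-soil fertility rates) gives the causal effect.
Adjusting over the population distribution of soil fertility: 0.335·(0.814−0.938) + 0.335·(0.537−0.657) + 0.330·(0.133−0.291) = -0.133.

-0.13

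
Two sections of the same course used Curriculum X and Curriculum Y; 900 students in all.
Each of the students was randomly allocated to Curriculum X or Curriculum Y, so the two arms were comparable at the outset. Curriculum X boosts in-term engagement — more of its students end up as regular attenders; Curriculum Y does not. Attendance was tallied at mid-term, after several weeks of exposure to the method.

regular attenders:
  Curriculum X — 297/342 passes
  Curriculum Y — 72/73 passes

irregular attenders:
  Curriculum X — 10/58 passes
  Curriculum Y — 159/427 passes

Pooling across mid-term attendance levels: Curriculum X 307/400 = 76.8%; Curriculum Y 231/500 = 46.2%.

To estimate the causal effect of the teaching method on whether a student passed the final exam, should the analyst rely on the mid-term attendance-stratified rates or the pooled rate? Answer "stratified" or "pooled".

Mid-term attendance is downstream of the teaching method. One should not condition on a consequence of treatment, so the overall rates are the right comparison.
Pooled: Curriculum X 76.8% vs Curriculum Y 46.2%; Curriculum X is higher overall.

pooled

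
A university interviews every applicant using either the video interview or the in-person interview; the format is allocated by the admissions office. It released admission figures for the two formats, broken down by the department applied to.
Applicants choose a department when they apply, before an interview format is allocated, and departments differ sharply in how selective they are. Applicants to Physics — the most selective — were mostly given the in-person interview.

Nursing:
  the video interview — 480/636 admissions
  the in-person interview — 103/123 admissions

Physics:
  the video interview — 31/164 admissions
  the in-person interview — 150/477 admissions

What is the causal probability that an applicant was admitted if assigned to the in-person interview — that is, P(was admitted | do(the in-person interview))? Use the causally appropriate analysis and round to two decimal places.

Within every department level the in-person interview has the higher rate, yet pooled the video interview does — Simpson's reversal.
Since department is a pre-existing factor (not a product of the interview format) and it affects the outcome on its own, it is a confounder. The stratified rates, not the pooled rate, identify the causal effect.
Standardising the in-person interview to the population department mix: 0.542·103/123 + 0.458·150/477 = 0.598.

0.60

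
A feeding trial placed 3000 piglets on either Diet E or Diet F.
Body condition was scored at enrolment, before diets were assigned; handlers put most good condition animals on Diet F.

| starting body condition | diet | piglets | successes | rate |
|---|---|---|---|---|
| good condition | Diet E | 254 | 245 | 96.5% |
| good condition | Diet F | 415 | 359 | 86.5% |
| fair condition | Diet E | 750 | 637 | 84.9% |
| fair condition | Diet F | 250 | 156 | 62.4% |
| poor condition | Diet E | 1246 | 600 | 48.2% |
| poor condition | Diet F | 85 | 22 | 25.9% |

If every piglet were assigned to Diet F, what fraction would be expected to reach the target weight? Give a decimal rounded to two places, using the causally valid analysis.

Since starting body condition is a pre-existing factor (not a product of the diet) and it affects the outcome on its own, it is a confounder. The stratified rates, not the pooled rate, identify the causal effect.
Standardising Diet F to the population starting body condition mix: 0.223·359/415 + 0.333·156/250 + 0.444·22/85 = 0.516.

0.52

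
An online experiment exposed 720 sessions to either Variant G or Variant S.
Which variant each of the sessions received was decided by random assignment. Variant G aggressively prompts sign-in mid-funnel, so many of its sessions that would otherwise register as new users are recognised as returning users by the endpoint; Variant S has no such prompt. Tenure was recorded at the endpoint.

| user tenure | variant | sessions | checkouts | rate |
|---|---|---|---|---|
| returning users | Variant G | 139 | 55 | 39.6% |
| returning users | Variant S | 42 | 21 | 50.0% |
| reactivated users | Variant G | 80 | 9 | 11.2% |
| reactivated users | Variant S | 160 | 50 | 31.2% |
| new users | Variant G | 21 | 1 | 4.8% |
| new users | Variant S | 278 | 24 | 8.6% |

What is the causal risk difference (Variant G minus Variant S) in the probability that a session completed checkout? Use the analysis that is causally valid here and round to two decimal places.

User tenure lies on the pathway variant → user tenure → outcome, so adjusting for it blocks the indirect effect. For the total causal effect of variant, use the unadjusted pooled rates.
The causal difference is the pooled difference: 0.271 − 0.198 = +0.073.

+0.07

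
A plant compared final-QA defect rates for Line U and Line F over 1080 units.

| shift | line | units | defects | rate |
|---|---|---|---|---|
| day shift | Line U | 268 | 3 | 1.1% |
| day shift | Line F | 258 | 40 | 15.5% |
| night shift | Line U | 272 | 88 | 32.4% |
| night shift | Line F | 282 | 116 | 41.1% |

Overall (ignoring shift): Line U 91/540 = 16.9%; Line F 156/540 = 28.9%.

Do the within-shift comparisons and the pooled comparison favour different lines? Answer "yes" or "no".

Within each shift level (day shift 1.1% vs 15.5%; night shift 32.4% vs 41.1%), Line U has the lower rate every time. Pooled: 16.9% vs 28.9% — Line U has the lower rate overall. They agree.

no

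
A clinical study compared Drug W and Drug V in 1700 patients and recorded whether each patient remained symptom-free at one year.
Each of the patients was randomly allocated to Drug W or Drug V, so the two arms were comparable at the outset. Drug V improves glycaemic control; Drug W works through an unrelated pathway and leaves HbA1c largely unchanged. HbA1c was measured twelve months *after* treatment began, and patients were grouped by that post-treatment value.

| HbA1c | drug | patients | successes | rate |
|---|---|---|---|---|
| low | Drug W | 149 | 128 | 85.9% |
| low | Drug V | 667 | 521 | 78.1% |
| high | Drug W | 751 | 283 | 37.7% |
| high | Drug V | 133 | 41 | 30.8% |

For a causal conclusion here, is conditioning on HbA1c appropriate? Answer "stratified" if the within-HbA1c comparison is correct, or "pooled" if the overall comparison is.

HbA1c here is a post-treatment variable shaped by the drug; conditioning on it would introduce bias rather than remove it. The overall comparison is the causal one.
Pooled: Drug W 45.7% vs Drug V 70.2%; Drug V is higher overall.

pooled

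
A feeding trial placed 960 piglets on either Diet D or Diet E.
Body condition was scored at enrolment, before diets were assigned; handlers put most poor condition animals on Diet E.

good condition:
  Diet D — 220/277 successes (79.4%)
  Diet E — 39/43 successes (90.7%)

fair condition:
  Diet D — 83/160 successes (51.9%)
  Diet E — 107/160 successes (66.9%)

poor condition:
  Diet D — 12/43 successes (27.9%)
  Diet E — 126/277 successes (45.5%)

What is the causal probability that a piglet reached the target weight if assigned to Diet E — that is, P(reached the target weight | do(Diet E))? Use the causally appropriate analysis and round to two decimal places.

0.68

Diet E is higher inside every starting body condition stratum but Diet D is higher in aggregate. Whether to stratify depends on how starting body condition relates to the diet.
Starting body condition is set before the diet has any effect — it is not caused by the diet — and it independently drives the outcome. That makes it a confounder, so the causal comparison is within starting body condition levels.
Standardising Diet E to the population starting body condition mix: 0.333·39/43 + 0.333·107/160 + 0.333·126/277 = 0.677.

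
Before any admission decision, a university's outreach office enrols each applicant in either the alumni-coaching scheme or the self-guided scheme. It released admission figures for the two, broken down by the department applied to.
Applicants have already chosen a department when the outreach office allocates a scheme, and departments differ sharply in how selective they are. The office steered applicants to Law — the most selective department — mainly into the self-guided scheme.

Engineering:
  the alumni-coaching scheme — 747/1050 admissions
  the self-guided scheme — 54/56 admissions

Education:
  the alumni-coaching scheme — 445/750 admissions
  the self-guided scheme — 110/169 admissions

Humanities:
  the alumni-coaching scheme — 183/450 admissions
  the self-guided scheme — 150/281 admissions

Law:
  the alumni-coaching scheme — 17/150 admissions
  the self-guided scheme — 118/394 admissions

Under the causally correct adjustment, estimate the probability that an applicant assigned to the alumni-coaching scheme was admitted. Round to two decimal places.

Department is set before the outreach scheme has any effect — it is not caused by the outreach scheme — and it independently drives the outcome. That makes it a confounder, so the causal comparison is within department levels.
Standardising the alumni-coaching scheme to the population department mix: 0.335·747/1050 + 0.278·445/750 + 0.222·183/450 + 0.165·17/150 = 0.512.

0.51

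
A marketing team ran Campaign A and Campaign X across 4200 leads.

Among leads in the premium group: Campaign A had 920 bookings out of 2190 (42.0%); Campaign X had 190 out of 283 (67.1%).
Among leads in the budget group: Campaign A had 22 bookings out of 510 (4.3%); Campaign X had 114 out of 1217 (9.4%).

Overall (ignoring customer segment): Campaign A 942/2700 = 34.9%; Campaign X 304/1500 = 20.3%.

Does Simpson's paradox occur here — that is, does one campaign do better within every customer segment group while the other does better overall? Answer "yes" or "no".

Within each customer segment level (premium 42.0% vs 67.1%; budget 4.3% vs 9.4%), Campaign X has the higher rate every time. Pooled: 34.9% vs 20.3% — Campaign A has the higher rate overall. The two comparisons disagree.

yes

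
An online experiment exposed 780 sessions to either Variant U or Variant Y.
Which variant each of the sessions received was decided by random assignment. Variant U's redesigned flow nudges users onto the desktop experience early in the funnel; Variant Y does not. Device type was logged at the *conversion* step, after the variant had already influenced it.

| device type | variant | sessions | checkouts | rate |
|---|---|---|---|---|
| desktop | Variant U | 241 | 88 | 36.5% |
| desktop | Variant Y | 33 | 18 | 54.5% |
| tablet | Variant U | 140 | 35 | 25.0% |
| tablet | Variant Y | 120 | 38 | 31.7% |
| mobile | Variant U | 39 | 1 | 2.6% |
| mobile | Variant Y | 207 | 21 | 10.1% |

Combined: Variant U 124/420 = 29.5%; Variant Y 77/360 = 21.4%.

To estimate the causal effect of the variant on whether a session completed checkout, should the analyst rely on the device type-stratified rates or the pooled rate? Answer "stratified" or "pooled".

pooled

Device type is recorded after the variant and is itself shifted by it — it sits on the causal path from variant to outcome. Conditioning on a mediator would strip out part of the effect we want; the pooled comparison gives the total causal effect.
Pooled: Variant U 29.5% vs Variant Y 21.4%; Variant U is higher overall.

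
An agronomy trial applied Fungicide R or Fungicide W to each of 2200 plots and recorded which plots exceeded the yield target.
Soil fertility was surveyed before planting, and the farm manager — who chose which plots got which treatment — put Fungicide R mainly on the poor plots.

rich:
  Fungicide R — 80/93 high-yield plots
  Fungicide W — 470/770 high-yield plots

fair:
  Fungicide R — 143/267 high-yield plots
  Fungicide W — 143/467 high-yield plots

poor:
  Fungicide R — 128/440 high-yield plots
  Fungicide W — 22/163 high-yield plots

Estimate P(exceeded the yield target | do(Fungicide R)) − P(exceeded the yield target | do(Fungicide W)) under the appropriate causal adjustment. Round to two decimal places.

+0.22

Within every soil fertility level Fungicide R has the higher rate, yet pooled Fungicide W does — Simpson's reversal.
Nothing the fungicide does changes soil fertility; the imbalance is an allocation artefact. With soil fertility also predicting the outcome, the pooled figure is confounded, and the within-stratum comparison is the causal one.
Adjusting over the population distribution of soil fertility: 0.392·(0.860−0.610) + 0.334·(0.536−0.306) + 0.274·(0.291−0.135) = +0.217.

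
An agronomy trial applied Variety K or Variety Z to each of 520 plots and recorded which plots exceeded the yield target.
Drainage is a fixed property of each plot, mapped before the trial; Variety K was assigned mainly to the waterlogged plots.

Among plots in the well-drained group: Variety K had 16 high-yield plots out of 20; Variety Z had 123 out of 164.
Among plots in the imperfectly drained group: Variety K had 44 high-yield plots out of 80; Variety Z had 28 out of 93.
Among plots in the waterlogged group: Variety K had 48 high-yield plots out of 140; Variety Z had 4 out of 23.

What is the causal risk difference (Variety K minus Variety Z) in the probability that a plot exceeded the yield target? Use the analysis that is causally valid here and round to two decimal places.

The stratified and pooled comparisons disagree (Variety K wins within each field drainage; Variety Z wins overall), so the answer turns on the causal role of field drainage.
Field drainage differs across varietys for reasons unrelated to any effect of the variety itself, and it separately predicts the outcome — a classic confounder. We must compare within field drainage levels.
Adjusting over the population distribution of field drainage: 0.354·(0.800−0.750) + 0.333·(0.550−0.301) + 0.313·(0.343−0.174) = +0.153.

+0.15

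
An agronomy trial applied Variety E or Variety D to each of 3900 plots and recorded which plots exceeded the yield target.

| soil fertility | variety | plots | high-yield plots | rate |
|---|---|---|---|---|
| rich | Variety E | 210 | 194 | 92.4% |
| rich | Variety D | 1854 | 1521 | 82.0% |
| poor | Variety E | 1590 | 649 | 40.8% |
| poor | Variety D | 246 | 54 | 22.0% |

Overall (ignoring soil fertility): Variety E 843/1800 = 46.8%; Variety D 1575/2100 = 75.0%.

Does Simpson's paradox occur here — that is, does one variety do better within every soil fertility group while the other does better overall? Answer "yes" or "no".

yes

Within each soil fertility level (rich 92.4% vs 82.0%; poor 40.8% vs 22.0%), Variety E has the higher rate every time. Pooled: 46.8% vs 75.0% — Variety D has the higher rate overall. The two comparisons disagree.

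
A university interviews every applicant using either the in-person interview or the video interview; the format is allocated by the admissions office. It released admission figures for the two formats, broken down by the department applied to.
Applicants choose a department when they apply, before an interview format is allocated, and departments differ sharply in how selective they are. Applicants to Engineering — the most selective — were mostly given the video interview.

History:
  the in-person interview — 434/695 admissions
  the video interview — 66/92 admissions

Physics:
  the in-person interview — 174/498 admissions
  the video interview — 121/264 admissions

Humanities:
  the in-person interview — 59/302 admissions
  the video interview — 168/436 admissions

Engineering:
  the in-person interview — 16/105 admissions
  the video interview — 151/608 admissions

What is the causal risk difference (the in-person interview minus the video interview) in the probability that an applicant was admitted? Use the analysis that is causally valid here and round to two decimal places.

the video interview is higher inside every department stratum but the in-person interview is higher in aggregate. Whether to stratify depends on how department relates to the interview format.
The imbalance in department arose from how applicants were allocated, not from anything the interview format did; and department independently affects the outcome. The pooled gap is confounded — condition on department.
Adjusting over the population distribution of department: 0.262·(0.624−0.717) + 0.254·(0.349−0.458) + 0.246·(0.195−0.385) + 0.238·(0.152−0.248) = -0.122.

-0.12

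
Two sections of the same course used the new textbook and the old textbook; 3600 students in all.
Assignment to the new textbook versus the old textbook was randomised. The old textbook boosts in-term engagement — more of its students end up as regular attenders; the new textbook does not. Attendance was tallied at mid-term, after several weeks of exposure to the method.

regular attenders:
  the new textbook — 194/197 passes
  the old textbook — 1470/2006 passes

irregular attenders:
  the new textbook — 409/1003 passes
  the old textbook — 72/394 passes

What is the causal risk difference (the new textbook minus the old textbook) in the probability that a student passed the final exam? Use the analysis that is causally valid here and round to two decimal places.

The stratified and pooled comparisons disagree (the new textbook wins within each mid-term attendance; the old textbook wins overall), so the answer turns on the causal role of mid-term attendance.
Mid-term attendance here is a post-treatment variable shaped by the teaching method; conditioning on it would introduce bias rather than remove it. The overall comparison is the causal one.
The causal difference is the pooled difference: 0.502 − 0.642 = -0.140.

-0.14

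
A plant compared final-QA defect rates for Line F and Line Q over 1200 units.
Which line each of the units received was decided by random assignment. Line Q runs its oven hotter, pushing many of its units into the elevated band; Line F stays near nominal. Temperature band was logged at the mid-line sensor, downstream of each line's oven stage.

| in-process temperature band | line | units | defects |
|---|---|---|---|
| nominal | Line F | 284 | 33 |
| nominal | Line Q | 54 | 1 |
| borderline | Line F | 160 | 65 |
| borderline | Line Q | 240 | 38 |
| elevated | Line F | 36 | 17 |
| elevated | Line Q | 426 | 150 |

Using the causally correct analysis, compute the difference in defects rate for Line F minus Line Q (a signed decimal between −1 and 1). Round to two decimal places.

Within every in-process temperature band level Line Q has the lower rate, yet pooled Line F does — Simpson's reversal.
The distribution of in-process temperature band is itself part of what the line does — it is an intermediate outcome. Holding it fixed would remove that part of the effect; the total effect is the pooled difference.
The causal difference is the pooled difference: 0.240 − 0.263 = -0.023.

-0.02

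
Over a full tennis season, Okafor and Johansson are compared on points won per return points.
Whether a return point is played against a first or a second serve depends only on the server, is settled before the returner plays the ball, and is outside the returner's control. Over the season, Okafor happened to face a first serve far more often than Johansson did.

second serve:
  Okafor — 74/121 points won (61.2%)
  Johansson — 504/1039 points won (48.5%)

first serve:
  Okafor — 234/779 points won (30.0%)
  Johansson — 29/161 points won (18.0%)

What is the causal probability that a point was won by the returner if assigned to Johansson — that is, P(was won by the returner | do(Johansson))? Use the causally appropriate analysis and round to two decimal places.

0.35

Nothing the player does changes serve type; the imbalance is an allocation artefact. With serve type also predicting the outcome, the pooled figure is confounded, and the within-stratum comparison is the causal one.
Standardising Johansson to the population serve type mix: 0.552·504/1039 + 0.448·29/161 = 0.349.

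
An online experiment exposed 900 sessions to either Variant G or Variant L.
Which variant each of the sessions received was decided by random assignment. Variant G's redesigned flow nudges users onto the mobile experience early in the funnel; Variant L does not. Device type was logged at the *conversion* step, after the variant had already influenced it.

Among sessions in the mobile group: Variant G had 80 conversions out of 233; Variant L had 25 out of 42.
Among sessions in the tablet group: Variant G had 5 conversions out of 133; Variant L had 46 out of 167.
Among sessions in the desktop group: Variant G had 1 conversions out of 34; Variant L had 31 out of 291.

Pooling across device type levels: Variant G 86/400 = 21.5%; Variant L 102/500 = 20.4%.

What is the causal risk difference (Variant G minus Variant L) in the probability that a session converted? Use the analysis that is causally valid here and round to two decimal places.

+0.01

Device type is recorded after the variant and is itself shifted by it — it sits on the causal path from variant to outcome. Conditioning on a mediator would strip out part of the effect we want; the pooled comparison gives the total causal effect.
The causal difference is the pooled difference: 0.215 − 0.204 = +0.011.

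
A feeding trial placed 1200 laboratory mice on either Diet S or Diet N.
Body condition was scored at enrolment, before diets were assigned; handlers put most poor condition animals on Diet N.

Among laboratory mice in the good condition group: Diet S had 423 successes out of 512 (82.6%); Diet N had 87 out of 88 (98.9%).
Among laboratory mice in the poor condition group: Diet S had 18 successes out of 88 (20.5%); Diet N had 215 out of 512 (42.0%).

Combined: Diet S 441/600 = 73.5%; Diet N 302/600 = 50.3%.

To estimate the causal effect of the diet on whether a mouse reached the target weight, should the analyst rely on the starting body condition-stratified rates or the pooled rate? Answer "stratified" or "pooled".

The starting body condition-specific comparison favours Diet N throughout, but the pooled figures favour Diet S. The question is whether to condition on starting body condition.
Starting body condition satisfies the back-door criterion: it is not a descendant of the diet, and it blocks the spurious path from diet to outcome. Adjusting for it (i.e., using the within-starting body condition rates) gives the causal effect.
Within each level — good condition: 82.6% vs 98.9%; poor condition: 20.5% vs 42.0% — Diet N is higher every time.

stratified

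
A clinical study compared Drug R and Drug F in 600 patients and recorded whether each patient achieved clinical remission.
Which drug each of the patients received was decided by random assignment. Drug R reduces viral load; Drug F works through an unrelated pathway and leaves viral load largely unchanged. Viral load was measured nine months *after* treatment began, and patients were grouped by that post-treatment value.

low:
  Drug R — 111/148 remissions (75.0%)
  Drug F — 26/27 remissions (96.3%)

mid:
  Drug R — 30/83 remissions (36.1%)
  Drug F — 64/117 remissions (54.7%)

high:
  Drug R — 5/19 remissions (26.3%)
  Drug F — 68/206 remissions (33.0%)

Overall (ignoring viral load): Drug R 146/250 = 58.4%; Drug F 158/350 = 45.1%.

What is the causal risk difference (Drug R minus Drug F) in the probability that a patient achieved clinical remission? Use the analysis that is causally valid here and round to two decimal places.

Viral load lies on the pathway drug → viral load → outcome, so adjusting for it blocks the indirect effect. For the total causal effect of drug, use the unadjusted pooled rates.
The causal difference is the pooled difference: 0.584 − 0.451 = +0.133.

+0.13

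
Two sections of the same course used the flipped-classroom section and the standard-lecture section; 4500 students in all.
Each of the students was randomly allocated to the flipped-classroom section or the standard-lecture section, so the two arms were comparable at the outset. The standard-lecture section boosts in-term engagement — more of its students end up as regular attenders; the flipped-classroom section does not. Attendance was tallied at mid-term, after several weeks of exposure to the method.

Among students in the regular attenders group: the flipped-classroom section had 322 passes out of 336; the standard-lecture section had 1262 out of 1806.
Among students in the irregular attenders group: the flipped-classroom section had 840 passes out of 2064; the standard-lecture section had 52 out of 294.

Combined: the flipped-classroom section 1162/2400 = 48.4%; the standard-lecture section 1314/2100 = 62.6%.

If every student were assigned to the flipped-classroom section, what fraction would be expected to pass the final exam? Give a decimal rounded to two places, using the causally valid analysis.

The mid-term attendance-specific comparison favours the flipped-classroom section throughout, but the pooled figures favour the standard-lecture section. The question is whether to condition on mid-term attendance.
Because the teaching method influences mid-term attendance, mid-term attendance is a post-treatment mediator, not a confounder. Stratifying on it would bias the estimate; the causal effect is the crude pooled difference.
So P(outcome | do(the flipped-classroom section)) is just the pooled rate for the flipped-classroom section: 1162/2400 = 0.484.

0.48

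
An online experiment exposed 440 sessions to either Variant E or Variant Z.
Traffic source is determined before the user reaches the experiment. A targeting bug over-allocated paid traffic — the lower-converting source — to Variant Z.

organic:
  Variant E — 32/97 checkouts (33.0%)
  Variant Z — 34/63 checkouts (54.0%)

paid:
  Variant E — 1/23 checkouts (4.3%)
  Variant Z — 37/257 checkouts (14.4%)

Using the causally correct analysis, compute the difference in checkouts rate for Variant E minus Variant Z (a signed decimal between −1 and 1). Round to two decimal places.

Nothing the variant does changes traffic source; the imbalance is an allocation artefact. With traffic source also predicting the outcome, the pooled figure is confounded, and the within-stratum comparison is the causal one.
Adjusting over the population distribution of traffic source: 0.364·(0.330−0.540) + 0.636·(0.043−0.144) = -0.140.

-0.14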